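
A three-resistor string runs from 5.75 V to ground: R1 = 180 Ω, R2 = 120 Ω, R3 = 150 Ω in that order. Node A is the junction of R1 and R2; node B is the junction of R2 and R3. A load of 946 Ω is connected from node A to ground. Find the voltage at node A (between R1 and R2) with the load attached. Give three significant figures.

V ≈ 3.10 V

Below node A the series string R2+R3 = 270.0 Ω sits in parallel with the 946 Ω load: 210.0 Ω.
V_A = 5.75 × 210.0/(180 + 210.0) = 3.10 V.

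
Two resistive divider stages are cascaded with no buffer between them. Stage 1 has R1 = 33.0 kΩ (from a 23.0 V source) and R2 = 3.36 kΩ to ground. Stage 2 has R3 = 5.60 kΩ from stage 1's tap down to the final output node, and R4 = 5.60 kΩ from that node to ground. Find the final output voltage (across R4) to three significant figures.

V_out ≈ 0.835 V

Stage 2 presents R3+R4 = 11.20 kΩ as a load on stage 1's tap.
Stage 1's lower leg becomes R2‖(R3+R4) = 2.585 kΩ, so V_mid = 23.0 × 2.585/35.58 = 1.671 V.
Stage 2 is itself unloaded: V_out = V_mid × R4/(R3+R4) = 1.671 × 5.60/11.20 = 0.835 V.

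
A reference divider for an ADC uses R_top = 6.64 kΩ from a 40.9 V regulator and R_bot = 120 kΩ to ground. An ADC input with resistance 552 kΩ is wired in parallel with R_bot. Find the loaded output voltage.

V_out ≈ 38.3 V

The load sits in parallel with R_bot: R_bot‖R_L = (120 × 552) / (120 + 552) = 98.57 kΩ.
V_out = 40.9 × 98.57 / (6.64 + 98.57) = 40.9 × 98.57/105.2 = 38.3 V.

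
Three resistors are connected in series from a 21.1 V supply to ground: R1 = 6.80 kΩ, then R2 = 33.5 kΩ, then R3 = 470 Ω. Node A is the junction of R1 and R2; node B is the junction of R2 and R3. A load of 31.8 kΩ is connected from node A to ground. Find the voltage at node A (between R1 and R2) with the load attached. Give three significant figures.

Below node A the series string R2+R3 = 33970 Ω sits in parallel with the 31800 Ω load: 16420 Ω.
V_A = 21.1 × 16420/(6800 + 16420) = 14.9 V.

V ≈ 14.9 V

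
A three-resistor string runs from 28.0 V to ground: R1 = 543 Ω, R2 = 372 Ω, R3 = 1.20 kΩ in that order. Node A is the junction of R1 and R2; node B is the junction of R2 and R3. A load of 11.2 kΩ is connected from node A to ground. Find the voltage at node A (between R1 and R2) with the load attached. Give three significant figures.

V ≈ 20.1 V

Below node A the series string R2+R3 = 1572 Ω sits in parallel with the 11200 Ω load: 1379 Ω.
V_A = 28.0 × 1379/(543 + 1379) = 20.1 V.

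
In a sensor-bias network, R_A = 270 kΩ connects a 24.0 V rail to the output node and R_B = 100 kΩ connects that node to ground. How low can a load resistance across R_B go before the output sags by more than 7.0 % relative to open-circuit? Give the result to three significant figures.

Output resistance R_th = R_A‖R_B = (270 × 100)/370.0 = 72.97 kΩ.
The fractional drop is R_th/(R_th + R_L); requiring this ≤ 0.0700 gives R_L ≥ R_th(1/0.0700 − 1) = 72.97 × 13.29 = 969 kΩ.

R_L(min) ≈ 969 kΩ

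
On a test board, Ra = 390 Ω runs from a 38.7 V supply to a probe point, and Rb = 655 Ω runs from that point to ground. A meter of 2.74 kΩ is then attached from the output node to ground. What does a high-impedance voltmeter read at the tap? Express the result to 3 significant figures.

V_out ≈ 22.3 V

The load sits in parallel with Rb: Rb‖R_L = (655 × 2740) / (655 + 2740) = 528.6 Ω.
V_out = 38.7 × 528.6 / (390 + 528.6) = 38.7 × 528.6/918.6 = 22.3 V.
(Unloaded it would have been 24.3 V.)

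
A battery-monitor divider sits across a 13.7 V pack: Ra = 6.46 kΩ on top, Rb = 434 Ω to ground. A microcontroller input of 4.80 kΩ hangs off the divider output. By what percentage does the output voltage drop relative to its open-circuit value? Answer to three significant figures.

7.81 %

The divider's output (Thévenin) resistance is Ra‖Rb = 406.7 Ω.
Fractional drop under load = R_th/(R_th + R_L) = 406.7 / (406.7 + 4800) = 0.07811.
So the output falls by 7.81 %.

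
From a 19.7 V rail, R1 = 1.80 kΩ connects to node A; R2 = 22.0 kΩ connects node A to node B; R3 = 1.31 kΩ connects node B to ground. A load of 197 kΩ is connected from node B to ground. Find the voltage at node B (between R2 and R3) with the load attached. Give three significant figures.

V ≈ 1.02 V

At node B, R3 is in parallel with the load: R3‖R_L = 1.301 kΩ.
Below node A the resistance is R2 + (R3‖R_L) = 23.30 kΩ, so V_A = 19.7 × 23.30/25.10 = 18.29 V.
Then V_B = V_A × (R3‖R_L)/(R2 + R3‖R_L) = 18.29 × 1.301/23.30 = 1.02 V.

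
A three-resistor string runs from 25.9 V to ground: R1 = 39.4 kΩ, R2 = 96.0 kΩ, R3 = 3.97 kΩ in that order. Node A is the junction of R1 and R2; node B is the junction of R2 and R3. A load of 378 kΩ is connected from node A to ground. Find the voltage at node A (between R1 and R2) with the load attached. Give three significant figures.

Below node A the series string R2+R3 = 99.97 kΩ sits in parallel with the 378 kΩ load: 79.06 kΩ.
V_A = 25.9 × 79.06/(39.4 + 79.06) = 17.3 V.

V ≈ 17.3 V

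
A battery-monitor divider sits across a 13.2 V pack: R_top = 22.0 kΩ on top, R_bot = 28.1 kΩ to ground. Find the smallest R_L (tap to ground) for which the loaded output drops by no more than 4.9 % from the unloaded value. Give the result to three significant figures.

Output resistance R_th = R_top‖R_bot = (22.0 × 28.1)/50.10 = 12.34 kΩ.
The fractional drop is R_th/(R_th + R_L); requiring this ≤ 0.0490 gives R_L ≥ R_th(1/0.0490 − 1) = 12.34 × 19.41 = 239 kΩ.

R_L(min) ≈ 239 kΩ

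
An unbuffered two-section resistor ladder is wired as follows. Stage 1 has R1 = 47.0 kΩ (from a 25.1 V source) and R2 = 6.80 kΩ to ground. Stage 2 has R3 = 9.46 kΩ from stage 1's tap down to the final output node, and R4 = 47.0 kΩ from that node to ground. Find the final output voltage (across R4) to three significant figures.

Stage 2 presents R3+R4 = 56.46 kΩ as a load on stage 1's tap.
Stage 1's lower leg becomes R2‖(R3+R4) = 6.069 kΩ, so V_mid = 25.1 × 6.069/53.07 = 2.870 V.
Stage 2 is itself unloaded: V_out = V_mid × R4/(R3+R4) = 2.870 × 47.0/56.46 = 2.39 V.

V_out ≈ 2.39 V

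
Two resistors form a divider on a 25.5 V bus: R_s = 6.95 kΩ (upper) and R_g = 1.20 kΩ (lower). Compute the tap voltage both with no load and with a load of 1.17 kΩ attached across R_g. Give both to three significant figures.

Unloaded: 3.75 V; loaded: 2.00 V

Open-circuit: V = 25.5 × 1.20/(6.95 + 1.20) = 3.75 V.
With the load, R_g becomes R_g‖R_L = 0.5924 kΩ, so V = 25.5 × 0.5924/7.542 = 2.00 V.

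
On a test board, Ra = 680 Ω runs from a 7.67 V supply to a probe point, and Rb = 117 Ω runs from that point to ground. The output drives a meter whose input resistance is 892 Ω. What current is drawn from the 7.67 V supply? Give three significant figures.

Rb‖R_L = 103.4 Ω, so the source sees Ra + Rb‖R_L = 783.4 Ω.
I = 7.67 V / 783.4 Ω = 9.79 mA.

I ≈ 9.79 mA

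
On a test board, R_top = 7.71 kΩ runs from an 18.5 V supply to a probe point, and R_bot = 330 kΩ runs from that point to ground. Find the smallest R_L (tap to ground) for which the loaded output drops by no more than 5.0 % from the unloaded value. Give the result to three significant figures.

R_L(min) ≈ 143 kΩ

Output resistance R_th = R_top‖R_bot = (7.71 × 330)/337.7 = 7.534 kΩ.
The fractional drop is R_th/(R_th + R_L); requiring this ≤ 0.0500 gives R_L ≥ R_th(1/0.0500 − 1) = 7.534 × 19.00 = 143 kΩ.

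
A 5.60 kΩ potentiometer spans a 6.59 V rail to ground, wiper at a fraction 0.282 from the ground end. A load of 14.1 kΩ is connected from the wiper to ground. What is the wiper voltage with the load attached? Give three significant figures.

V ≈ 1.72 V

The wiper splits the pot into (1−α)R = 4.021 kΩ above and αR = 1.579 kΩ below.
Lower section ‖ load = 1.420 kΩ.
V_wiper = 6.59 × 1.420/(4.021 + 1.420) = 1.72 V.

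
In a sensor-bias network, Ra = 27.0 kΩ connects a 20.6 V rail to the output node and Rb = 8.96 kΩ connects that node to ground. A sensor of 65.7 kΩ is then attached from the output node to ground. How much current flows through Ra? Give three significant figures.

I ≈ 0.591 mA

Rb‖R_L = 7.885 kΩ, so the source sees Ra + Rb‖R_L = 34.88 kΩ.
I = 20.6 V / 34.88 kΩ = 0.591 mA.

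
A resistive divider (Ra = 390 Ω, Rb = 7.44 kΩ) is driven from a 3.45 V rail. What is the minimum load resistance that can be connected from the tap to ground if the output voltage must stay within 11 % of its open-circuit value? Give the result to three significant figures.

R_L(min) ≈ 3.00 kΩ

Output resistance R_th = Ra‖Rb = (390 × 7440)/7830 = 370.6 Ω.
The fractional drop is R_th/(R_th + R_L); requiring this ≤ 0.110 gives R_L ≥ R_th(1/0.110 − 1) = 370.6 × 8.091 = 3.00 kΩ.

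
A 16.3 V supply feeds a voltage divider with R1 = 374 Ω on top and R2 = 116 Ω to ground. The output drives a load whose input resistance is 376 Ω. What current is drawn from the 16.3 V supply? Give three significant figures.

R2‖R_L = 88.65 Ω, so the source sees R1 + R2‖R_L = 462.7 Ω.
I = 16.3 V / 462.7 Ω = 35.2 mA.

I ≈ 35.2 mA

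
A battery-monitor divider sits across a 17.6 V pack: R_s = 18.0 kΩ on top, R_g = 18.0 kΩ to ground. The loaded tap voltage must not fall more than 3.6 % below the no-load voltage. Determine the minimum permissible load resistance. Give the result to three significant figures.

Output resistance R_th = R_s‖R_g = (18.0 × 18.0)/36.00 = 9.000 kΩ.
The fractional drop is R_th/(R_th + R_L); requiring this ≤ 0.0360 gives R_L ≥ R_th(1/0.0360 − 1) = 9.000 × 26.78 = 241 kΩ.

R_L(min) ≈ 241 kΩ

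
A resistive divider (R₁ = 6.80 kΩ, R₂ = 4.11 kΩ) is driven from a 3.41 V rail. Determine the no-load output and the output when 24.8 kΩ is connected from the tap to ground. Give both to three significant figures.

Unloaded: 1.28 V; loaded: 1.16 V

Open-circuit: V = 3.41 × 4.11/(6.80 + 4.11) = 1.28 V.
With the load, R₂ becomes R₂‖R_L = 3.526 kΩ, so V = 3.41 × 3.526/10.33 = 1.16 V.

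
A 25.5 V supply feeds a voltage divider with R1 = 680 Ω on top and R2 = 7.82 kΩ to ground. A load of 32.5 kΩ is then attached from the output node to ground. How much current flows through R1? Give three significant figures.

R2‖R_L = 6303 Ω, so the source sees R1 + R2‖R_L = 6983 Ω.
I = 25.5 V / 6983 Ω = 3.65 mA.

I ≈ 3.65 mA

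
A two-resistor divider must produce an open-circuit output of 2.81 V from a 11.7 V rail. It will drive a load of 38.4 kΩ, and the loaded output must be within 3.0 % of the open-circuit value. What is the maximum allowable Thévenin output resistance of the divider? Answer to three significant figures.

R_th ≤ 1.19 kΩ

Loading drop = R_th/(R_th + R_L) ≤ 0.0300, so R_th ≤ R_L · ε/(1−ε) = 38.4 kΩ × 0.0300/0.9700 = 1.19 kΩ.
(Any R1, R2 with R2/(R1+R2) = 0.240 and R1‖R2 ≤ 1.19 kΩ will meet the spec.)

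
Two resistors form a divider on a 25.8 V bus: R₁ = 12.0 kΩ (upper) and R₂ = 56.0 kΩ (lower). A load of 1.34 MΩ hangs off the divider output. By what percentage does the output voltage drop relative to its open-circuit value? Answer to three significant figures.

0.732 %

The divider's output (Thévenin) resistance is R₁‖R₂ = 9.882 kΩ.
Fractional drop under load = R_th/(R_th + R_L) = 9.882 / (9.882 + 1340) = 0.007321.
So the output falls by 0.732 %.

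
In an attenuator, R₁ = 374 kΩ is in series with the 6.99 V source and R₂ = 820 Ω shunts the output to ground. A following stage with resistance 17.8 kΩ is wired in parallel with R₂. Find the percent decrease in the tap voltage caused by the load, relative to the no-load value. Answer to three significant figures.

4.39 %

The divider's output (Thévenin) resistance is R₁‖R₂ = 818.2 Ω.
Fractional drop under load = R_th/(R_th + R_L) = 818.2 / (818.2 + 17800) = 0.04395.
So the output falls by 4.39 %.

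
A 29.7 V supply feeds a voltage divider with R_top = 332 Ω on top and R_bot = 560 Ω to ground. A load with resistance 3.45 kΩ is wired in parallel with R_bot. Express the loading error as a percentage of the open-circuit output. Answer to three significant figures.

5.70 %

The divider's output (Thévenin) resistance is R_top‖R_bot = 208.4 Ω.
Fractional drop under load = R_th/(R_th + R_L) = 208.4 / (208.4 + 3450) = 0.05697.
So the output falls by 5.70 %.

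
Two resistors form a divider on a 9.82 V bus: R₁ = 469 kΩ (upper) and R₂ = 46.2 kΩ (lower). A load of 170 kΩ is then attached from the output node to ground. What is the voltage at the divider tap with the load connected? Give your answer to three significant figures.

V_out ≈ 0.706 V

The load sits in parallel with R₂: R₂‖R_L = (46.2 × 170) / (46.2 + 170) = 36.33 kΩ.
V_out = 9.82 × 36.33 / (469 + 36.33) = 9.82 × 36.33/505.3 = 0.706 V.
(Unloaded it would have been 0.881 V.)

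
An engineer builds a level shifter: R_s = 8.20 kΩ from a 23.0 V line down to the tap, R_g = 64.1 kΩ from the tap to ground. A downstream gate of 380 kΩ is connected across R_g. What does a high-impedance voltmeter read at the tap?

The load sits in parallel with R_g: R_g‖R_L = (64.1 × 380) / (64.1 + 380) = 54.85 kΩ.
V_out = 23.0 × 54.85 / (8.20 + 54.85) = 23.0 × 54.85/63.05 = 20.0 V.

V_out ≈ 20.0 V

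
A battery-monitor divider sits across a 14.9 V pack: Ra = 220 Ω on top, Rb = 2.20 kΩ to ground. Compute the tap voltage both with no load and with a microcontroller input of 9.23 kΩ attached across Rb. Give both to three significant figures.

Unloaded: 13.5 V; loaded: 13.3 V

Open-circuit: V = 14.9 × 2200/(220 + 2200) = 13.5 V.
With the load, Rb becomes Rb‖R_L = 1777 Ω, so V = 14.9 × 1777/1997 = 13.3 V.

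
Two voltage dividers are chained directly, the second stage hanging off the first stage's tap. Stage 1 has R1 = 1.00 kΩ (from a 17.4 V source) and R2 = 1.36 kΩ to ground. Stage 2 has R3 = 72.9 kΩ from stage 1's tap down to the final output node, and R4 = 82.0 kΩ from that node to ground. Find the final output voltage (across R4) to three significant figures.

V_out ≈ 5.29 V

Stage 2 presents R3+R4 = 154.9 kΩ as a load on stage 1's tap.
Stage 1's lower leg becomes R2‖(R3+R4) = 1.348 kΩ, so V_mid = 17.4 × 1.348/2.348 = 9.990 V.
Stage 2 is itself unloaded: V_out = V_mid × R4/(R3+R4) = 9.990 × 82.0/154.9 = 5.29 V.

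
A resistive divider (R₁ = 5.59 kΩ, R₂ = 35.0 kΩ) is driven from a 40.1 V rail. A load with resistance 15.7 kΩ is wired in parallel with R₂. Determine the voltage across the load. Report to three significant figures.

The load sits in parallel with R₂: R₂‖R_L = (35.0 × 15.7) / (35.0 + 15.7) = 10.84 kΩ.
V_out = 40.1 × 10.84 / (5.59 + 10.84) = 40.1 × 10.84/16.43 = 26.5 V.
(Unloaded it would have been 34.6 V.)

V_out ≈ 26.5 V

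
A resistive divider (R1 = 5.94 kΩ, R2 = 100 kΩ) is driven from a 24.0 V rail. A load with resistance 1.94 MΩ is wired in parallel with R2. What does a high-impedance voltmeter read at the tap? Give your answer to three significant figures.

V_out ≈ 22.6 V

The load sits in parallel with R2: R2‖R_L = (100 × 1940) / (100 + 1940) = 95.10 kΩ.
V_out = 24.0 × 95.10 / (5.94 + 95.10) = 24.0 × 95.10/101.0 = 22.6 V.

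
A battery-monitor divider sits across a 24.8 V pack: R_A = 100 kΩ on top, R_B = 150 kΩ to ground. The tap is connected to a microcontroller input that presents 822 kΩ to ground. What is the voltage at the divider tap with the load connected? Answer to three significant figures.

The load sits in parallel with R_B: R_B‖R_L = (150 × 822) / (150 + 822) = 126.9 kΩ.
V_out = 24.8 × 126.9 / (100 + 126.9) = 24.8 × 126.9/226.9 = 13.9 V.

V_out ≈ 13.9 V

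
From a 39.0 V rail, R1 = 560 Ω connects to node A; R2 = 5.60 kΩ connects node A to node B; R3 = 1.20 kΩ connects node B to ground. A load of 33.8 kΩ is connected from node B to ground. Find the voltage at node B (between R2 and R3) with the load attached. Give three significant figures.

V ≈ 6.18 V

At node B, R3 is in parallel with the load: R3‖R_L = 1159 Ω.
Below node A the resistance is R2 + (R3‖R_L) = 6759 Ω, so V_A = 39.0 × 6759/7319 = 36.02 V.
Then V_B = V_A × (R3‖R_L)/(R2 + R3‖R_L) = 36.02 × 1159/6759 = 6.18 V.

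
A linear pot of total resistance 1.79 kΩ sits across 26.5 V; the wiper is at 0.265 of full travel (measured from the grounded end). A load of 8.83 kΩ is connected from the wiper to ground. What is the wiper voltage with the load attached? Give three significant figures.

V ≈ 6.76 V

The wiper splits the pot into (1−α)R = 1316 Ω above and αR = 474.4 Ω below.
Lower section ‖ load = 450.2 Ω.
V_wiper = 26.5 × 450.2/(1316 + 450.2) = 6.76 V.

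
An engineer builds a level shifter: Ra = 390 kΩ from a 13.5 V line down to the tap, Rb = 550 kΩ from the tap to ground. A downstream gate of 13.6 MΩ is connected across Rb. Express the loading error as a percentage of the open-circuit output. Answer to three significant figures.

The divider's output (Thévenin) resistance is Ra‖Rb = 228.2 kΩ.
Fractional drop under load = R_th/(R_th + R_L) = 228.2 / (228.2 + 13600) = 0.01650.
So the output falls by 1.65 %.

1.65 %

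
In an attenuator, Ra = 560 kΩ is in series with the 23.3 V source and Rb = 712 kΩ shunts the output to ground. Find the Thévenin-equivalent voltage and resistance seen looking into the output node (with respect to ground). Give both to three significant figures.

V_th = 13.0 V, R_th = 313 kΩ

V_th is the open-circuit tap voltage: 23.3 × 712/(560 + 712) = 13.0 V.
With the supply zeroed, Ra and Rb appear in parallel from the tap: R_th = Ra‖Rb = (560 × 712)/1272 = 313 kΩ.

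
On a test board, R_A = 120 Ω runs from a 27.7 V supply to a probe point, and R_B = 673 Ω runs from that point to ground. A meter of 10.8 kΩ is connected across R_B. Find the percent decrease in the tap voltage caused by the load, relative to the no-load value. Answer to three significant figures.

The divider's output (Thévenin) resistance is R_A‖R_B = 101.8 Ω.
Fractional drop under load = R_th/(R_th + R_L) = 101.8 / (101.8 + 10800) = 0.009342.
So the output falls by 0.934 %.

0.934 %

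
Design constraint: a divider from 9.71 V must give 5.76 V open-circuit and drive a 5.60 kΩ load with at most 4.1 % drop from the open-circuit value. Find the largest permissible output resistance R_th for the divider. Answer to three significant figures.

R_th ≤ 239 Ω

Loading drop = R_th/(R_th + R_L) ≤ 0.0410, so R_th ≤ R_L · ε/(1−ε) = 5.60 kΩ × 0.0410/0.9590 = 239 Ω.
(Any R1, R2 with R2/(R1+R2) = 0.593 and R1‖R2 ≤ 239 Ω will meet the spec.)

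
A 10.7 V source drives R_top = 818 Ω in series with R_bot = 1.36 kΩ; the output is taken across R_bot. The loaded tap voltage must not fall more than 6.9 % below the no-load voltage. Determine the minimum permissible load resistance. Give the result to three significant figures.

R_L(min) ≈ 6.89 kΩ

Output resistance R_th = R_top‖R_bot = (818 × 1360)/2178 = 510.8 Ω.
The fractional drop is R_th/(R_th + R_L); requiring this ≤ 0.0690 gives R_L ≥ R_th(1/0.0690 − 1) = 510.8 × 13.49 = 6.89 kΩ.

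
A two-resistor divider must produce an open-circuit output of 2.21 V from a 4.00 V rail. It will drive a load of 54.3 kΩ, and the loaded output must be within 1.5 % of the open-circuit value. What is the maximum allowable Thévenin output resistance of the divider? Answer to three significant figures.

Loading drop = R_th/(R_th + R_L) ≤ 0.0150, so R_th ≤ R_L · ε/(1−ε) = 54.3 kΩ × 0.0150/0.9850 = 827 Ω.

R_th ≤ 827 Ω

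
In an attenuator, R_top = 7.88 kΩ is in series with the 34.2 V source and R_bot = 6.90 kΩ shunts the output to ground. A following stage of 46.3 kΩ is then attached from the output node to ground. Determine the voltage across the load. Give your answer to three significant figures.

V_out ≈ 14.8 V

The load sits in parallel with R_bot: R_bot‖R_L = (6.90 × 46.3) / (6.90 + 46.3) = 6.005 kΩ.
V_out = 34.2 × 6.005 / (7.88 + 6.005) = 34.2 × 6.005/13.89 = 14.8 V.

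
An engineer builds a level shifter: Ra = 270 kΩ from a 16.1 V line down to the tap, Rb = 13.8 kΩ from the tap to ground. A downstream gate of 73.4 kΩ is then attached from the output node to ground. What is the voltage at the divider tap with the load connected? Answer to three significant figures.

V_out ≈ 0.664 V

The load sits in parallel with Rb: Rb‖R_L = (13.8 × 73.4) / (13.8 + 73.4) = 11.62 kΩ.
V_out = 16.1 × 11.62 / (270 + 11.62) = 16.1 × 11.62/281.6 = 0.664 V.
(Unloaded it would have been 0.783 V.)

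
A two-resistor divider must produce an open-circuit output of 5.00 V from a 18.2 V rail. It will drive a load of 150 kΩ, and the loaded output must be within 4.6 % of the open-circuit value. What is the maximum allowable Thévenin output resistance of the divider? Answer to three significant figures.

Loading drop = R_th/(R_th + R_L) ≤ 0.0460, so R_th ≤ R_L · ε/(1−ε) = 150 kΩ × 0.0460/0.9540 = 7.23 kΩ.

R_th ≤ 7.23 kΩ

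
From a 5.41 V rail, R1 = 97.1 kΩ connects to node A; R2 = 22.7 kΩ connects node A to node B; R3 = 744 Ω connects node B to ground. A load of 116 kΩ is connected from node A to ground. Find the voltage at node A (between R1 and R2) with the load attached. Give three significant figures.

V ≈ 0.905 V

Below node A the series string R2+R3 = 23440 Ω sits in parallel with the 116000 Ω load: 19500 Ω.
V_A = 5.41 × 19500/(97100 + 19500) = 0.905 V.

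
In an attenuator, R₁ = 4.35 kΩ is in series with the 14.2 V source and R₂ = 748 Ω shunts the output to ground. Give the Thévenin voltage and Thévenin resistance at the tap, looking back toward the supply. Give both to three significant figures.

V_th is the open-circuit tap voltage: 14.2 × 748/(4350 + 748) = 2.08 V.
With the supply zeroed, R₁ and R₂ appear in parallel from the tap: R_th = R₁‖R₂ = (4350 × 748)/5098 = 638 Ω.

V_th = 2.08 V, R_th = 638 Ω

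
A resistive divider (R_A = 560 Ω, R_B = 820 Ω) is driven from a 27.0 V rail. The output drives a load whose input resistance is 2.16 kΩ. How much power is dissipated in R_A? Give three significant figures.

P ≈ 306 mW

Total resistance from the source is R_A + (R_B‖R_L) = 1154 Ω, so I = 27.0/1154 Ω = 23.39 mA.
P = I²·R_A = (23.39 mA)² × 560 Ω = 306 mW.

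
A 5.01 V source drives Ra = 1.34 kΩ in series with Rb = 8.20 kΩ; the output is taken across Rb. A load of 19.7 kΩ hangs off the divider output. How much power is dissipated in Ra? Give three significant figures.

P ≈ 0.662 mW

Total resistance from the source is Ra + (Rb‖R_L) = 7.130 kΩ, so I = 5.01/7.130 kΩ = 0.7027 mA.
P = I²·Ra = (0.7027 mA)² × 1.34 kΩ = 0.662 mW.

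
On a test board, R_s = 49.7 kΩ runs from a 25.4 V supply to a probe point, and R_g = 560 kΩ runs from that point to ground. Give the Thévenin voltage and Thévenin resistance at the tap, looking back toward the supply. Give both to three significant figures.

V_th = 23.3 V, R_th = 45.6 kΩ

V_th is the open-circuit tap voltage: 25.4 × 560/(49.7 + 560) = 23.3 V.
With the supply zeroed, R_s and R_g appear in parallel from the tap: R_th = R_s‖R_g = (49.7 × 560)/609.7 = 45.6 kΩ.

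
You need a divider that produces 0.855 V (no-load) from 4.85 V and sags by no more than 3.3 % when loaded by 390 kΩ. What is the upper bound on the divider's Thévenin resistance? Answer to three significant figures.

R_th ≤ 13.3 kΩ

Loading drop = R_th/(R_th + R_L) ≤ 0.0330, so R_th ≤ R_L · ε/(1−ε) = 390 kΩ × 0.0330/0.9670 = 13.3 kΩ.
(Any R1, R2 with R2/(R1+R2) = 0.176 and R1‖R2 ≤ 13.3 kΩ will meet the spec.)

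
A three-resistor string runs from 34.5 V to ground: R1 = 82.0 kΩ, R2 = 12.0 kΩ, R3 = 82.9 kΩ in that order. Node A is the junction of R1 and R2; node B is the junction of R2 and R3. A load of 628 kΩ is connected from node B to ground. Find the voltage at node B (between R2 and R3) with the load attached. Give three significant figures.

At node B, R3 is in parallel with the load: R3‖R_L = 73.23 kΩ.
Below node A the resistance is R2 + (R3‖R_L) = 85.23 kΩ, so V_A = 34.5 × 85.23/167.2 = 17.58 V.
Then V_B = V_A × (R3‖R_L)/(R2 + R3‖R_L) = 17.58 × 73.23/85.23 = 15.1 V.

V ≈ 15.1 V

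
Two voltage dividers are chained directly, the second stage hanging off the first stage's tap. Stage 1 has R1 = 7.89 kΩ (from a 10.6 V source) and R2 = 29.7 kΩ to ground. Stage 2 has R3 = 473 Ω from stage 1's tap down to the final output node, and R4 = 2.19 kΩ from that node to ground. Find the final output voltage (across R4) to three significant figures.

V_out ≈ 2.06 V

Stage 2 presents R3+R4 = 2663 Ω as a load on stage 1's tap.
Stage 1's lower leg becomes R2‖(R3+R4) = 2444 Ω, so V_mid = 10.6 × 2444/10330 = 2.507 V.
Stage 2 is itself unloaded: V_out = V_mid × R4/(R3+R4) = 2.507 × 2190/2663 = 2.06 V.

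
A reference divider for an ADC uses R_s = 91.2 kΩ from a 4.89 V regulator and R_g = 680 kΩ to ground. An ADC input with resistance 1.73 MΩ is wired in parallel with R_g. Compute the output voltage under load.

V_out ≈ 4.12 V

The load sits in parallel with R_g: R_g‖R_L = (680 × 1730) / (680 + 1730) = 488.1 kΩ.
V_out = 4.89 × 488.1 / (91.2 + 488.1) = 4.89 × 488.1/579.3 = 4.12 V.
(Unloaded it would have been 4.31 V.)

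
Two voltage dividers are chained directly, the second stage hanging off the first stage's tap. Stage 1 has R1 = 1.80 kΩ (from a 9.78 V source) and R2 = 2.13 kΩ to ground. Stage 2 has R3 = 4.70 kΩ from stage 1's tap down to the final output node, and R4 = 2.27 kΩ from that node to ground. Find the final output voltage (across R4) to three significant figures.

V_out ≈ 1.51 V

Stage 2 presents R3+R4 = 6.970 kΩ as a load on stage 1's tap.
Stage 1's lower leg becomes R2‖(R3+R4) = 1.631 kΩ, so V_mid = 9.78 × 1.631/3.431 = 4.650 V.
Stage 2 is itself unloaded: V_out = V_mid × R4/(R3+R4) = 4.650 × 2.27/6.970 = 1.51 V.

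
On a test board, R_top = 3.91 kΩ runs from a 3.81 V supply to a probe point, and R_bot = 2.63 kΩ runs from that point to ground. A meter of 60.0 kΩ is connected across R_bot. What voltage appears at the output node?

V_out ≈ 1.49 V

The load sits in parallel with R_bot: R_bot‖R_L = (2.63 × 60.0) / (2.63 + 60.0) = 2.520 kΩ.
V_out = 3.81 × 2.520 / (3.91 + 2.520) = 3.81 × 2.520/6.430 = 1.49 V.
(Unloaded it would have been 1.53 V.)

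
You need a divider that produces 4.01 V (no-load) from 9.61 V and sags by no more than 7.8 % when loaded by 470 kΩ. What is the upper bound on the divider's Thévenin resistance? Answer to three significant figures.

R_th ≤ 39.8 kΩ

Loading drop = R_th/(R_th + R_L) ≤ 0.0780, so R_th ≤ R_L · ε/(1−ε) = 470 kΩ × 0.0780/0.9220 = 39.8 kΩ.
(Any R1, R2 with R2/(R1+R2) = 0.417 and R1‖R2 ≤ 39.8 kΩ will meet the spec.)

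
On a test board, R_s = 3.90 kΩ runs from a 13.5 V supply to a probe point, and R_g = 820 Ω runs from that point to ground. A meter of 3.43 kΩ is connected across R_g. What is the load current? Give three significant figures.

I_L ≈ 0.571 mA

R_g‖R_L = 661.8 Ω; V_out = 13.5 × 661.8/4562 = 1.958 V.
I_L = V_out / R_L = 1.958 / 3.43 kΩ = 0.571 mA.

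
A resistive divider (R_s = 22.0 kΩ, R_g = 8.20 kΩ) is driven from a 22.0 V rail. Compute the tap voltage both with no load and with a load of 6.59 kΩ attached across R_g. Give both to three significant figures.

Unloaded: 5.97 V; loaded: 3.13 V

Open-circuit: V = 22.0 × 8.20/(22.0 + 8.20) = 5.97 V.
With the load, R_g becomes R_g‖R_L = 3.654 kΩ, so V = 22.0 × 3.654/25.65 = 3.13 V.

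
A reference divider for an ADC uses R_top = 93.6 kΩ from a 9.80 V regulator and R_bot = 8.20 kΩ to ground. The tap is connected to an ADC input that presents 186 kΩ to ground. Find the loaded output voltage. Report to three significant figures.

V_out ≈ 0.759 V

The load sits in parallel with R_bot: R_bot‖R_L = (8.20 × 186) / (8.20 + 186) = 7.854 kΩ.
V_out = 9.80 × 7.854 / (93.6 + 7.854) = 9.80 × 7.854/101.5 = 0.759 V.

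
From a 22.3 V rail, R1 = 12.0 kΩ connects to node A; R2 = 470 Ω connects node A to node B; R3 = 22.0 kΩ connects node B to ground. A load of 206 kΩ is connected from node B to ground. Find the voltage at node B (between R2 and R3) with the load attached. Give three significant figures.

At node B, R3 is in parallel with the load: R3‖R_L = 19880 Ω.
Below node A the resistance is R2 + (R3‖R_L) = 20350 Ω, so V_A = 22.3 × 20350/32350 = 14.03 V.
Then V_B = V_A × (R3‖R_L)/(R2 + R3‖R_L) = 14.03 × 19880/20350 = 13.7 V.

V ≈ 13.7 V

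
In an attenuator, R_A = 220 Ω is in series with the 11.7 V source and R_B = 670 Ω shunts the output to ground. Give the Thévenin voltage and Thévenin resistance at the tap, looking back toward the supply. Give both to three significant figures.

V_th = 8.81 V, R_th = 166 Ω

V_th is the open-circuit tap voltage: 11.7 × 670/(220 + 670) = 8.81 V.
With the supply zeroed, R_A and R_B appear in parallel from the tap: R_th = R_A‖R_B = (220 × 670)/890.0 = 166 Ω.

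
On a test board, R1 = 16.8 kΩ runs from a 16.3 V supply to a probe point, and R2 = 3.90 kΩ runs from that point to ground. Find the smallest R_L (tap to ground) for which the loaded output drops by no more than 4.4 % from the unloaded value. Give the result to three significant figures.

Output resistance R_th = R1‖R2 = (16.8 × 3.90)/20.70 = 3.165 kΩ.
The fractional drop is R_th/(R_th + R_L); requiring this ≤ 0.0440 gives R_L ≥ R_th(1/0.0440 − 1) = 3.165 × 21.73 = 68.8 kΩ.

R_L(min) ≈ 68.8 kΩ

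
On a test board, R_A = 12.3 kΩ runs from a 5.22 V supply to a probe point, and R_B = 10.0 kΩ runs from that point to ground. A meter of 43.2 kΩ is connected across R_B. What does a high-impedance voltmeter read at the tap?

The load sits in parallel with R_B: R_B‖R_L = (10.0 × 43.2) / (10.0 + 43.2) = 8.120 kΩ.
V_out = 5.22 × 8.120 / (12.3 + 8.120) = 5.22 × 8.120/20.42 = 2.08 V.
(Unloaded it would have been 2.34 V.)

V_out ≈ 2.08 V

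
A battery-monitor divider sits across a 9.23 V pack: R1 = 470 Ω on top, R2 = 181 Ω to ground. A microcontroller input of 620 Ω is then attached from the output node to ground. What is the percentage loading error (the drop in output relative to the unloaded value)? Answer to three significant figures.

17.4 %

The divider's output (Thévenin) resistance is R1‖R2 = 130.7 Ω.
Fractional drop under load = R_th/(R_th + R_L) = 130.7 / (130.7 + 620) = 0.1741.
So the output falls by 17.4 %.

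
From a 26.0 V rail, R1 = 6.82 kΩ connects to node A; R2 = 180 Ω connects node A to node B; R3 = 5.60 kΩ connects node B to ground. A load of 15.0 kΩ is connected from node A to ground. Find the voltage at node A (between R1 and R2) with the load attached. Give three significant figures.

V ≈ 9.87 V

Below node A the series string R2+R3 = 5780 Ω sits in parallel with the 15000 Ω load: 4172 Ω.
V_A = 26.0 × 4172/(6820 + 4172) = 9.87 V.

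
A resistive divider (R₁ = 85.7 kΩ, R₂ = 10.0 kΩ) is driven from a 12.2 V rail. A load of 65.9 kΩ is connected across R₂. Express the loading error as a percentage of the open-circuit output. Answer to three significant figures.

The divider's output (Thévenin) resistance is R₁‖R₂ = 8.955 kΩ.
Fractional drop under load = R_th/(R_th + R_L) = 8.955 / (8.955 + 65.9) = 0.1196.
So the output falls by 12.0 %.

12.0 %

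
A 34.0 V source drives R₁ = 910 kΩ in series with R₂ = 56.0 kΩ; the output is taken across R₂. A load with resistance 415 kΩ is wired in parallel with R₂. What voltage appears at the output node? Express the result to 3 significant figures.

The load sits in parallel with R₂: R₂‖R_L = (56.0 × 415) / (56.0 + 415) = 49.34 kΩ.
V_out = 34.0 × 49.34 / (910 + 49.34) = 34.0 × 49.34/959.3 = 1.75 V.

V_out ≈ 1.75 V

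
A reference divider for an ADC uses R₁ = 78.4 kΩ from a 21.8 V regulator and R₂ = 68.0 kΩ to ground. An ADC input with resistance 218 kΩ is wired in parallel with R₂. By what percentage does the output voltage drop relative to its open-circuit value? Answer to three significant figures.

The divider's output (Thévenin) resistance is R₁‖R₂ = 36.42 kΩ.
Fractional drop under load = R_th/(R_th + R_L) = 36.42 / (36.42 + 218) = 0.1431.
So the output falls by 14.3 %.

14.3 %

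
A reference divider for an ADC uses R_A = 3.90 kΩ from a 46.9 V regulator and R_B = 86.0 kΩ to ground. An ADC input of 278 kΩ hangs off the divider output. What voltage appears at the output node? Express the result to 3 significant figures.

The load sits in parallel with R_B: R_B‖R_L = (86.0 × 278) / (86.0 + 278) = 65.68 kΩ.
V_out = 46.9 × 65.68 / (3.90 + 65.68) = 46.9 × 65.68/69.58 = 44.3 V.

V_out ≈ 44.3 V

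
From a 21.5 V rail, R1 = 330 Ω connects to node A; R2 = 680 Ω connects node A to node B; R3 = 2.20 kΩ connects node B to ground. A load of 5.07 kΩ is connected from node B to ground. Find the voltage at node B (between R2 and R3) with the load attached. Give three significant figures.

V ≈ 13.0 V

At node B, R3 is in parallel with the load: R3‖R_L = 1534 Ω.
Below node A the resistance is R2 + (R3‖R_L) = 2214 Ω, so V_A = 21.5 × 2214/2544 = 18.71 V.
Then V_B = V_A × (R3‖R_L)/(R2 + R3‖R_L) = 18.71 × 1534/2214 = 13.0 V.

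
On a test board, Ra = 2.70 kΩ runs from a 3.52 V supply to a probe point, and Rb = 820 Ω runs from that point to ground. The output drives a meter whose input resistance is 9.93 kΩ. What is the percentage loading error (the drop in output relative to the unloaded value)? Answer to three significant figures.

The divider's output (Thévenin) resistance is Ra‖Rb = 629.0 Ω.
Fractional drop under load = R_th/(R_th + R_L) = 629.0 / (629.0 + 9930) = 0.05957.
So the output falls by 5.96 %.

5.96 %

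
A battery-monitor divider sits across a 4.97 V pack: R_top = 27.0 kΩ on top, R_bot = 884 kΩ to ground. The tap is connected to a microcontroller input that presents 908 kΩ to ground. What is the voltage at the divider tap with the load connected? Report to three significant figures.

The load sits in parallel with R_bot: R_bot‖R_L = (884 × 908) / (884 + 908) = 447.9 kΩ.
V_out = 4.97 × 447.9 / (27.0 + 447.9) = 4.97 × 447.9/474.9 = 4.69 V.
(Unloaded it would have been 4.82 V.)

V_out ≈ 4.69 V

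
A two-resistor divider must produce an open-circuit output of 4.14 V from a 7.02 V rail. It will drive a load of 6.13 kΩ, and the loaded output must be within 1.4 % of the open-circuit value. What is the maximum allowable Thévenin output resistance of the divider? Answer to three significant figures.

R_th ≤ 87.0 Ω

Loading drop = R_th/(R_th + R_L) ≤ 0.0140, so R_th ≤ R_L · ε/(1−ε) = 6.13 kΩ × 0.0140/0.9860 = 87.0 Ω.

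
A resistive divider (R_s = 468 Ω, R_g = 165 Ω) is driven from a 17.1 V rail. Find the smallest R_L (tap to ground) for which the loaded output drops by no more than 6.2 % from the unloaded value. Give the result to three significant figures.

R_L(min) ≈ 1.85 kΩ

Output resistance R_th = R_s‖R_g = (468 × 165)/633.0 = 122.0 Ω.
The fractional drop is R_th/(R_th + R_L); requiring this ≤ 0.0620 gives R_L ≥ R_th(1/0.0620 − 1) = 122.0 × 15.13 = 1.85 kΩ.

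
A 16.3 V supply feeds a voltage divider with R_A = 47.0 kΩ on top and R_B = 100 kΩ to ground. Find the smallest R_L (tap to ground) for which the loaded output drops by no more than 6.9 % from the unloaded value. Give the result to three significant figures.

R_L(min) ≈ 431 kΩ

Output resistance R_th = R_A‖R_B = (47.0 × 100)/147.0 = 31.97 kΩ.
The fractional drop is R_th/(R_th + R_L); requiring this ≤ 0.0690 gives R_L ≥ R_th(1/0.0690 − 1) = 31.97 × 13.49 = 431 kΩ.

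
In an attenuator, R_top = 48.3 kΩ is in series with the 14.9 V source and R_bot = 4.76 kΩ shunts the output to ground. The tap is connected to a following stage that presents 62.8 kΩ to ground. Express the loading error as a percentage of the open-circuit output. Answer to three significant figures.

6.45 %

The divider's output (Thévenin) resistance is R_top‖R_bot = 4.333 kΩ.
Fractional drop under load = R_th/(R_th + R_L) = 4.333 / (4.333 + 62.8) = 0.06454.
So the output falls by 6.45 %.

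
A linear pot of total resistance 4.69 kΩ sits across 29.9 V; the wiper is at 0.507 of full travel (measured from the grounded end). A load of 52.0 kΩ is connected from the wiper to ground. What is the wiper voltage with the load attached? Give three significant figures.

V ≈ 14.8 V

The wiper splits the pot into (1−α)R = 2.312 kΩ above and αR = 2.378 kΩ below.
Lower section ‖ load = 2.274 kΩ.
V_wiper = 29.9 × 2.274/(2.312 + 2.274) = 14.8 V.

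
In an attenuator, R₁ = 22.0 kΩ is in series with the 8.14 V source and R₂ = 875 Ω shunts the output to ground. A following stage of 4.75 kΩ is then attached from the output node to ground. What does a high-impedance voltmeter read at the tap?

The load sits in parallel with R₂: R₂‖R_L = (875 × 4750) / (875 + 4750) = 738.9 Ω.
V_out = 8.14 × 738.9 / (22000 + 738.9) = 8.14 × 738.9/22740 = 0.265 V.

V_out ≈ 0.265 V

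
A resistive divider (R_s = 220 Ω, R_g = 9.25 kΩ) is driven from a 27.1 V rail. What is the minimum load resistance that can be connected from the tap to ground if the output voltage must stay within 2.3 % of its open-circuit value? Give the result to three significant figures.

Output resistance R_th = R_s‖R_g = (220 × 9250)/9470 = 214.9 Ω.
The fractional drop is R_th/(R_th + R_L); requiring this ≤ 0.0230 gives R_L ≥ R_th(1/0.0230 − 1) = 214.9 × 42.48 = 9.13 kΩ.

R_L(min) ≈ 9.13 kΩ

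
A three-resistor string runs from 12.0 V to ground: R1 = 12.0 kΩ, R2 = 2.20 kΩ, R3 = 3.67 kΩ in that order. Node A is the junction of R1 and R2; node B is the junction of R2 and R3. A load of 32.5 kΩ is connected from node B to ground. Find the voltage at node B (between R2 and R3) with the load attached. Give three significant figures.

V ≈ 2.26 V

At node B, R3 is in parallel with the load: R3‖R_L = 3.298 kΩ.
Below node A the resistance is R2 + (R3‖R_L) = 5.498 kΩ, so V_A = 12.0 × 5.498/17.50 = 3.770 V.
Then V_B = V_A × (R3‖R_L)/(R2 + R3‖R_L) = 3.770 × 3.298/5.498 = 2.26 V.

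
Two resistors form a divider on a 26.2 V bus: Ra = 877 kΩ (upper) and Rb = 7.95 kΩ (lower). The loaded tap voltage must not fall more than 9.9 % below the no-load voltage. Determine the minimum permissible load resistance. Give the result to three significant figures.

Output resistance R_th = Ra‖Rb = (877 × 7.95)/885.0 = 7.879 kΩ.
The fractional drop is R_th/(R_th + R_L); requiring this ≤ 0.0990 gives R_L ≥ R_th(1/0.0990 − 1) = 7.879 × 9.101 = 71.7 kΩ.

R_L(min) ≈ 71.7 kΩ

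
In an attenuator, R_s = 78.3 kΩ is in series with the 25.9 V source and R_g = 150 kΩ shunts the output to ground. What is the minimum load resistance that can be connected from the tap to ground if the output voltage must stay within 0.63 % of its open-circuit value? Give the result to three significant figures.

Output resistance R_th = R_s‖R_g = (78.3 × 150)/228.3 = 51.45 kΩ.
The fractional drop is R_th/(R_th + R_L); requiring this ≤ 0.00630 gives R_L ≥ R_th(1/0.00630 − 1) = 51.45 × 157.7 = 8.11 MΩ.

R_L(min) ≈ 8.11 MΩ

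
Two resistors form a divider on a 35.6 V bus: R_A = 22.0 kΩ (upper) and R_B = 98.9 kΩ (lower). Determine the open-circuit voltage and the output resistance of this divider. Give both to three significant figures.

V_th is the open-circuit tap voltage: 35.6 × 98.9/(22.0 + 98.9) = 29.1 V.
With the supply zeroed, R_A and R_B appear in parallel from the tap: R_th = R_A‖R_B = (22.0 × 98.9)/120.9 = 18.0 kΩ.

V_th = 29.1 V, R_th = 18.0 kΩ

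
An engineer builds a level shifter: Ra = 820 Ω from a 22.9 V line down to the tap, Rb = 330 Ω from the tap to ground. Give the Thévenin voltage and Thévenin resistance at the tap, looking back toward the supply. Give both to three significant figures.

V_th = 6.57 V, R_th = 235 Ω

V_th is the open-circuit tap voltage: 22.9 × 330/(820 + 330) = 6.57 V.
With the supply zeroed, Ra and Rb appear in parallel from the tap: R_th = Ra‖Rb = (820 × 330)/1150 = 235 Ω.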